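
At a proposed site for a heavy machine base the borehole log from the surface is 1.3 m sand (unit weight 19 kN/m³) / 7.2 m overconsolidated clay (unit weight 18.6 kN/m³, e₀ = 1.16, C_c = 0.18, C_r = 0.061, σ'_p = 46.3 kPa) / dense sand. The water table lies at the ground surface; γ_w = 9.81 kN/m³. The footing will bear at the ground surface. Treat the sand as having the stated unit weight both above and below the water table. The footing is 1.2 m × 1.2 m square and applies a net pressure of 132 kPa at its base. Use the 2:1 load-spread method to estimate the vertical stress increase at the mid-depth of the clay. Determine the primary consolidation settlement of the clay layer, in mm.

S_c ≈ 18.5 mm

Mid-depth of clay below the ground surface: z = 1.3 + 7.2/2 = 4.9 m.
Total vertical stress at mid-clay: σ_v = 19×1.3 + 18.6×3.6 = 91.66 kPa.
Pore pressure: u = 9.81×(4.9 − 0) = 48.069 kPa.
Initial effective stress: σ'_0 = σ_v − u = 91.66 − 48.069 = 43.591 kPa.
Stress increase at mid-clay by the 2:1 spreading method:
Δσ = qBL/((B+z)(L+z)) = 132×1.2×1.2/((1.2+4.9)(1.2+4.9)) = 5.1083 kPa
Final effective stress: σ'_f = 43.591 + 5.1083 = 48.699 kPa.
σ'_f = 48.699 > σ'_p = 46.3 kPa, so the stress path crosses the preconsolidation pressure — recompression up to σ'_p, then virgin compression beyond:
S_c = H/(1+e₀)·[C_r·log₁₀(σ'_p/σ'_0) + C_c·log₁₀(σ'_f/σ'_p)]
    = 7.2/2.16 × [0.061×log₁₀(46.3/43.591) + 0.18×log₁₀(48.699/46.3)]
    = 3.3333 × [0.0015972 + 0.003949] = 0.01849 m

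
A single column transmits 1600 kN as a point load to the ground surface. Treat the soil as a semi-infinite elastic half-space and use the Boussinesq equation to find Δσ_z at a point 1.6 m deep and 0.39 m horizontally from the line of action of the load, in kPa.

Δσ_z ≈ 258 kPa

Boussinesq vertical stress below a point load on an elastic half-space:
Δσ_z = 3P/(2πz²) · [1 + (r/z)²]^(−5/2)
r/z = 0.39/1.6 = 0.24375; [1+(r/z)²]^(−5/2) = 0.86564.
Δσ_z = 3×1600/(2π×1.6²) × 0.86564 = 298.42 × 0.86564 = 258.3 kPa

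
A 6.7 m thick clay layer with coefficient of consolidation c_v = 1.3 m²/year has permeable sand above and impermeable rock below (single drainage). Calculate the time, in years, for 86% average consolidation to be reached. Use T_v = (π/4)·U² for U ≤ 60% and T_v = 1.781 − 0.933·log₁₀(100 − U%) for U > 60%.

Drainage path length: H_d = H = 6.7 m (single drainage).
U > 60%: T_v = 1.781 − 0.933·log₁₀(100 − 86) = 0.71166.
t = T_v·H_d²/c_v = 0.71166×6.7²/1.3 = 24.57 years.

t ≈ 24.6 years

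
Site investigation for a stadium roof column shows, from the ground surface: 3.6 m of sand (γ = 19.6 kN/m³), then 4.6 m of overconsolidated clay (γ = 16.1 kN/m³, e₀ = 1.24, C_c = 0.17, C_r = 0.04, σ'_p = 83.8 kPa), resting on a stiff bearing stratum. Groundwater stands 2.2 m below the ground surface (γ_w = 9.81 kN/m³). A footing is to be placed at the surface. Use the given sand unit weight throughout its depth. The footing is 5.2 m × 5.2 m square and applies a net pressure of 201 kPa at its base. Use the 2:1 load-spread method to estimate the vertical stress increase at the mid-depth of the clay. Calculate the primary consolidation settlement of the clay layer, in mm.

Mid-depth of clay below the ground surface: z = 3.6 + 4.6/2 = 5.9 m.
Total vertical stress at mid-clay: σ_v = 19.6×3.6 + 16.1×2.3 = 107.59 kPa.
Pore pressure: u = 9.81×(5.9 − 2.2) = 36.297 kPa.
Initial effective stress: σ'_0 = σ_v − u = 107.59 − 36.297 = 71.293 kPa.
Stress increase at mid-clay by the 2:1 spreading method:
Δσ = qBL/((B+z)(L+z)) = 201×5.2×5.2/((5.2+5.9)(5.2+5.9)) = 44.112 kPa
Final effective stress: σ'_f = 71.293 + 44.112 = 115.41 kPa.
σ'_f = 115.41 > σ'_p = 83.8 kPa, so the stress path crosses the preconsolidation pressure — recompression up to σ'_p, then virgin compression beyond:
S_c = H/(1+e₀)·[C_r·log₁₀(σ'_p/σ'_0) + C_c·log₁₀(σ'_f/σ'_p)]
    = 4.6/2.24 × [0.04×log₁₀(83.8/71.293) + 0.17×log₁₀(115.41/83.8)]
    = 2.0536 × [0.0028079 + 0.02363] = 0.05429 m

S_c ≈ 54.3 mm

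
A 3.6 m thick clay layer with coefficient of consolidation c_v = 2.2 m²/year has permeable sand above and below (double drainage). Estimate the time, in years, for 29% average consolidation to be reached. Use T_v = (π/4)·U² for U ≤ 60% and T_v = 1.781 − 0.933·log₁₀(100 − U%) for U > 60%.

Drainage path length: H_d = H/2 = 1.8 m (double drainage).
U ≤ 60%: T_v = (π/4)·U² = (π/4)×0.29² = 0.066052.
t = T_v·H_d²/c_v = 0.066052×1.8²/2.2 = 0.09728 years.

t ≈ 0.0973 years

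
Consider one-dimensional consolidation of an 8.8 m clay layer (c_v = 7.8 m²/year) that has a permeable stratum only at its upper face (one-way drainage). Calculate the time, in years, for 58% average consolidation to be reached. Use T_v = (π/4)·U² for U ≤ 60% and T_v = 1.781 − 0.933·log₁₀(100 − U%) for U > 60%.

Drainage path length: H_d = H = 8.8 m (single drainage).
U ≤ 60%: T_v = (π/4)·U² = (π/4)×0.58² = 0.26421.
t = T_v·H_d²/c_v = 0.26421×8.8²/7.8 = 2.623 years.

t ≈ 2.62 years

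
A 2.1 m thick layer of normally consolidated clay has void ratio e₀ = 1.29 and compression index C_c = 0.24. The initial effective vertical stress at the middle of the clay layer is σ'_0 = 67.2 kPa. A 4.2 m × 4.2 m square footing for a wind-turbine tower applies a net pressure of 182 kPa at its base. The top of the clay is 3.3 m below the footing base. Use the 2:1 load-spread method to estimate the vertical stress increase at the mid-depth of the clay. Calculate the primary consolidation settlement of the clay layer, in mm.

S_c ≈ 48.1 mm

Mid-depth of clay below the footing base: z = 3.3 + 2.1/2 = 4.35 m.
Stress increase at mid-clay by the 2:1 spreading method:
Δσ = qBL/((B+z)(L+z)) = 182×4.2×4.2/((4.2+4.35)(4.2+4.35)) = 43.918 kPa
Final effective stress: σ'_f = σ'_0 + Δσ = 67.2 + 43.918 = 111.12 kPa.
Normally consolidated clay, so the full stress increment lies on the virgin compression line:
S_c = C_c·H/(1+e₀)·log₁₀(σ'_f/σ'_0) = 0.24×2.1/(1+1.29)×log₁₀(111.12/67.2)
    = 0.22009 × 0.21842 = 0.04807 m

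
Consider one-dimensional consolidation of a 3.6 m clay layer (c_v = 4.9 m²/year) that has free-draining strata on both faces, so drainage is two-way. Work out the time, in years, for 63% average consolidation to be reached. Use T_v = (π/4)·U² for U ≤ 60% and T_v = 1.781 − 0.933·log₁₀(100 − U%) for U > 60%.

Drainage path length: H_d = H/2 = 1.8 m (double drainage).
U > 60%: T_v = 1.781 − 0.933·log₁₀(100 − 63) = 0.31787.
t = T_v·H_d²/c_v = 0.31787×1.8²/4.9 = 0.2102 years.

t ≈ 0.21 years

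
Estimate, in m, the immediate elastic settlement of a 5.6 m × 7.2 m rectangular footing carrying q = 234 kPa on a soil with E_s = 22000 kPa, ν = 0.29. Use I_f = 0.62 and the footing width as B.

Immediate (elastic) settlement: S_e = q·B·(1−ν²)/E_s · I_f.
S_e = 234 × 5.6 × (1 − 0.29²) / 22000 × 0.62
    = 234 × 5.6 × 0.9159 / 22000 × 0.62
    = 0.03382 m

S_e ≈ 0.0338 m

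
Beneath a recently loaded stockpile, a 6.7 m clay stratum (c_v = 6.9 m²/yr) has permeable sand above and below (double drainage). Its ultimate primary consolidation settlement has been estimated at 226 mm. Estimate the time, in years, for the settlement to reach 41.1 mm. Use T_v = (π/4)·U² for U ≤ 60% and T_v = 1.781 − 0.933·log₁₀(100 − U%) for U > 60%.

Drainage path length: H_d = H/2 = 3.35 m (double drainage).
U = S(t)/S_ult = 41.1/226 = 0.1819.
U ≤ 60%: T_v = (π/4)·U² = (π/4)×0.18186² = 0.025975.
t = T_v·H_d²/c_v = 0.025975×3.35²/6.9 = 0.04225 years.

t ≈ 0.0422 years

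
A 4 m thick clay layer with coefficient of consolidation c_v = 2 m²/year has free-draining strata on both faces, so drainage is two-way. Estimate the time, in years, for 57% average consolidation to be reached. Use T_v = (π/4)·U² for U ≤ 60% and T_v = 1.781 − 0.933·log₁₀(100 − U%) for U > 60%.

t ≈ 0.51 years

Drainage path length: H_d = H/2 = 2 m (double drainage).
U ≤ 60%: T_v = (π/4)·U² = (π/4)×0.57² = 0.25518.
t = T_v·H_d²/c_v = 0.25518×2²/2 = 0.5104 years.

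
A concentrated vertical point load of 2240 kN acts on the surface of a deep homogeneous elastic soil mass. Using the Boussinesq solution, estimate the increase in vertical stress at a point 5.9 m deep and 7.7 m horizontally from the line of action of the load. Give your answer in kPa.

Δσ_z ≈ 2.56 kPa

Boussinesq vertical stress below a point load on an elastic half-space:
Δσ_z = 3P/(2πz²) · [1 + (r/z)²]^(−5/2)
r/z = 7.7/5.9 = 1.3051; [1+(r/z)²]^(−5/2) = 0.083231.
Δσ_z = 3×2240/(2π×5.9²) × 0.083231 = 30.725 × 0.083231 = 2.557 kPa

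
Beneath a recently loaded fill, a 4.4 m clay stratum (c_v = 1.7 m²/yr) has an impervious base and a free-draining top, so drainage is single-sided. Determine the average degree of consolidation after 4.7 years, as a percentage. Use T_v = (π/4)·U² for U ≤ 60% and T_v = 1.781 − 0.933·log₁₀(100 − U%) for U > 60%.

Drainage path length: H_d = H = 4.4 m (single drainage).
T_v = c_v·t/H_d² = 1.7×4.7/4.4² = 0.41271.
T_v = 0.41271 corresponds to the U > 60% branch:
U = 1 − 10^((1.781 − T_v)/0.933)/100 = 0.7072

U ≈ 70.7 %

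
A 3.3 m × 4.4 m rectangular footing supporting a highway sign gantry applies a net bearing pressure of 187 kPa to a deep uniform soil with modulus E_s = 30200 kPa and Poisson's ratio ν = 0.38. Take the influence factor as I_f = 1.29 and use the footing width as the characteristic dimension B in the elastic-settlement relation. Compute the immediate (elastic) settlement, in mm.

Immediate (elastic) settlement: S_e = q·B·(1−ν²)/E_s · I_f.
S_e = 187 × 3.3 × (1 − 0.38²) / 30200 × 1.29
    = 187 × 3.3 × 0.8556 / 30200 × 1.29
    = 0.02255 m = 22.55 mm

S_e ≈ 22.6 mm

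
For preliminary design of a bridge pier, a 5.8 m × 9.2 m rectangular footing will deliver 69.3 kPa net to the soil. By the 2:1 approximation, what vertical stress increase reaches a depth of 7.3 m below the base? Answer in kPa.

By the 2:1 method the load spreads at 1 horizontal : 2 vertical, so at depth z the loaded area has grown by z in each plan dimension:
Δσ = qBL/((B+z)(L+z)) = 69.3×5.8×9.2/((5.8+7.3)(9.2+7.3)) = 17.108 kPa

Δσ_z ≈ 17.1 kPa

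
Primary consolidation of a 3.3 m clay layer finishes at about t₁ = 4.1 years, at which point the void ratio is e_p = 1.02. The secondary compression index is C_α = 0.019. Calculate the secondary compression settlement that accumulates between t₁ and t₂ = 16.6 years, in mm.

S_s ≈ 18.9 mm

Secondary compression: S_s = C_α·H/(1+e_p)·log₁₀(t₂/t₁)
S_s = 0.019×3.3/(1+1.02)×log₁₀(16.6/4.1)
    = 0.03104 × 0.6073 = 0.01885 m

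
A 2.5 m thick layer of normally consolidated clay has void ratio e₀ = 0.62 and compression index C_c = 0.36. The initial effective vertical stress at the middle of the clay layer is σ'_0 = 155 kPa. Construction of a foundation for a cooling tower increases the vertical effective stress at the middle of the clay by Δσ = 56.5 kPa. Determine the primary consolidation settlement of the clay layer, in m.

S_c ≈ 0.075 m

Final effective stress: σ'_f = σ'_0 + Δσ = 155 + 56.5 = 211.5 kPa.
Normally consolidated clay, so the full stress increment lies on the virgin compression line:
S_c = C_c·H/(1+e₀)·log₁₀(σ'_f/σ'_0) = 0.36×2.5/(1+0.62)×log₁₀(211.5/155)
    = 0.55556 × 0.13498 = 0.07499 m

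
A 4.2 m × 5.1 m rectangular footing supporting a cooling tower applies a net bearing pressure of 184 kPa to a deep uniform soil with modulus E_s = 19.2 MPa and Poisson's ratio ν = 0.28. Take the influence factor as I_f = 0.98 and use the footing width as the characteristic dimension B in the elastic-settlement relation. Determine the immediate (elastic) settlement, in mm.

S_e ≈ 36.4 mm

Immediate (elastic) settlement: S_e = q·B·(1−ν²)/E_s · I_f.
E_s = 19.2 MPa = 19200 kPa.
S_e = 184 × 4.2 × (1 − 0.28²) / 19200 × 0.98
    = 184 × 4.2 × 0.9216 / 19200 × 0.98
    = 0.03635 m = 36.35 mm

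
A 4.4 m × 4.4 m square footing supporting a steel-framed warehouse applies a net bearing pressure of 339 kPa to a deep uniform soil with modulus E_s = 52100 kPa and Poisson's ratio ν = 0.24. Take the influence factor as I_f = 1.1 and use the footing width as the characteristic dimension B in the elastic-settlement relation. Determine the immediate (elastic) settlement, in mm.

S_e ≈ 29.7 mm

Immediate (elastic) settlement: S_e = q·B·(1−ν²)/E_s · I_f.
S_e = 339 × 4.4 × (1 − 0.24²) / 52100 × 1.1
    = 339 × 4.4 × 0.9424 / 52100 × 1.1
    = 0.02968 m = 29.68 mm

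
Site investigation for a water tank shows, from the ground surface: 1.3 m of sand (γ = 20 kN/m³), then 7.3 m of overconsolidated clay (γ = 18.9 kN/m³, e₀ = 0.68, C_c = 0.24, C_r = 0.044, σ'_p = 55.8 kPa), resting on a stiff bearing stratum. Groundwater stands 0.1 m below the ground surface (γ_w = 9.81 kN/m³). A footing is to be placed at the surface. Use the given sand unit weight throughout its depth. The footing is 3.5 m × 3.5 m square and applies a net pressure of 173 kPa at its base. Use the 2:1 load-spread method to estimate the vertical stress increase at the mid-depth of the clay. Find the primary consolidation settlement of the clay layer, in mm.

Mid-depth of clay below the ground surface: z = 1.3 + 7.3/2 = 4.95 m.
Total vertical stress at mid-clay: σ_v = 20×1.3 + 18.9×3.65 = 94.985 kPa.
Pore pressure: u = 9.81×(4.95 − 0.1) = 47.578 kPa.
Initial effective stress: σ'_0 = σ_v − u = 94.985 − 47.578 = 47.407 kPa.
Stress increase at mid-clay by the 2:1 spreading method:
Δσ = qBL/((B+z)(L+z)) = 173×3.5×3.5/((3.5+4.95)(3.5+4.95)) = 29.68 kPa
Final effective stress: σ'_f = 47.407 + 29.68 = 77.087 kPa.
σ'_f = 77.087 > σ'_p = 55.8 kPa, so the stress path crosses the preconsolidation pressure — recompression up to σ'_p, then virgin compression beyond:
S_c = H/(1+e₀)·[C_r·log₁₀(σ'_p/σ'_0) + C_c·log₁₀(σ'_f/σ'_p)]
    = 7.3/1.68 × [0.044×log₁₀(55.8/47.407) + 0.24×log₁₀(77.087/55.8)]
    = 4.3452 × [0.0031148 + 0.033683] = 0.1599 m

S_c ≈ 160 mm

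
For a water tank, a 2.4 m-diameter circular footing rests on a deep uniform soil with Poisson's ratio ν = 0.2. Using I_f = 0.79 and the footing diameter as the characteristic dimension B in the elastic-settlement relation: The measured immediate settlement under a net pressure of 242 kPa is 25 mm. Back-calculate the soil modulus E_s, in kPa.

S_e = q·B·(1−ν²)/E_s · I_f  ⇒  E_s = q·B·(1−ν²)·I_f / S_e.
E_s = 242 × 2.4 × 0.96 × 0.79 / 0.025 = 17620 kPa

E_s ≈ 17600 kPa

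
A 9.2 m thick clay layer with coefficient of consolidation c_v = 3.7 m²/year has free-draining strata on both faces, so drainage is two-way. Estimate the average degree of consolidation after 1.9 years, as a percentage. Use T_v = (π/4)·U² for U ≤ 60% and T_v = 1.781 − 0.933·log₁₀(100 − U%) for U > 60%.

U ≈ 64.3 %

Drainage path length: H_d = H/2 = 4.6 m (double drainage).
T_v = c_v·t/H_d² = 3.7×1.9/4.6² = 0.33223.
T_v = 0.33223 corresponds to the U > 60% branch:
U = 1 − 10^((1.781 − T_v)/0.933)/100 = 0.6429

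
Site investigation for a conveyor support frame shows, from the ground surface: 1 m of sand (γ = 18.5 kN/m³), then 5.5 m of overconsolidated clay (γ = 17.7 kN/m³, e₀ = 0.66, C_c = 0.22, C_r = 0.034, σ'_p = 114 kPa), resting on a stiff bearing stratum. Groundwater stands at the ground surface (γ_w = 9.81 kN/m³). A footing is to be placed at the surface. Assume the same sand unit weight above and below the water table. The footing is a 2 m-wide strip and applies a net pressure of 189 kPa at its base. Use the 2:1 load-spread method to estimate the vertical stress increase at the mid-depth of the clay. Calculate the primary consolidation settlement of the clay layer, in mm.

S_c ≈ 56.3 mm

Mid-depth of clay below the ground surface: z = 1 + 5.5/2 = 3.75 m.
Total vertical stress at mid-clay: σ_v = 18.5×1 + 17.7×2.75 = 67.175 kPa.
Pore pressure: u = 9.81×(3.75 − 0) = 36.788 kPa.
Initial effective stress: σ'_0 = σ_v − u = 67.175 − 36.788 = 30.387 kPa.
Stress increase at mid-clay by the 2:1 spreading method:
Δσ = qB/(B+z) = 189×2/(2+3.75) = 65.739 kPa
Final effective stress: σ'_f = 30.387 + 65.739 = 96.126 kPa.
σ'_f = 96.126 ≤ σ'_p = 114 kPa, so the clay remains overconsolidated and only the recompression index applies:
S_c = C_r·H/(1+e₀)·log₁₀(σ'_f/σ'_0) = 0.034×5.5/1.66×log₁₀(96.126/30.387)
    = 0.11265 × 0.50015 = 0.05634 m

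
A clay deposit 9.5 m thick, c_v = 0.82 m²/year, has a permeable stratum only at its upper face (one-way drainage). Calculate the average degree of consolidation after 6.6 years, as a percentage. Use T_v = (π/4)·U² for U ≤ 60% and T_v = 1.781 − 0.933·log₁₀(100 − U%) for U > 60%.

U ≈ 27.6 %

Drainage path length: H_d = H = 9.5 m (single drainage).
T_v = c_v·t/H_d² = 0.82×6.6/9.5² = 0.059967.
T_v = 0.059967 corresponds to the U ≤ 60% branch:
U = √(4T_v/π) = 0.2763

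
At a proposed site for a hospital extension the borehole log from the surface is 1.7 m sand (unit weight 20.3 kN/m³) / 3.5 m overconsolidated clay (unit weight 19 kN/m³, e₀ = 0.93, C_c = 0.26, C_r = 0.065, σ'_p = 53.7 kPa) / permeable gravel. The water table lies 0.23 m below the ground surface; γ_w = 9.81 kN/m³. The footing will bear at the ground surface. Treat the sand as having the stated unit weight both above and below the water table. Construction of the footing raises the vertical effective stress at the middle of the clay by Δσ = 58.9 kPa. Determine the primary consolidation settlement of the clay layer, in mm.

Mid-depth of clay below the ground surface: z = 1.7 + 3.5/2 = 3.45 m.
Total vertical stress at mid-clay: σ_v = 20.3×1.7 + 19×1.75 = 67.76 kPa.
Pore pressure: u = 9.81×(3.45 − 0.23) = 31.588 kPa.
Initial effective stress: σ'_0 = σ_v − u = 67.76 − 31.588 = 36.172 kPa.
Final effective stress: σ'_f = 36.172 + 58.9 = 95.072 kPa.
σ'_f = 95.072 > σ'_p = 53.7 kPa, so the stress path crosses the preconsolidation pressure — recompression up to σ'_p, then virgin compression beyond:
S_c = H/(1+e₀)·[C_r·log₁₀(σ'_p/σ'_0) + C_c·log₁₀(σ'_f/σ'_p)]
    = 3.5/1.93 × [0.065×log₁₀(53.7/36.172) + 0.26×log₁₀(95.072/53.7)]
    = 1.8135 × [0.011154 + 0.0645] = 0.1372 m

S_c ≈ 137 mm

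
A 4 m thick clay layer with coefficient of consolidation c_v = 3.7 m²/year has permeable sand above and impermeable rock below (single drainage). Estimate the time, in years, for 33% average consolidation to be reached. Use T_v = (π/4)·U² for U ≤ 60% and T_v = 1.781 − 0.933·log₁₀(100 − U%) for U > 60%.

Drainage path length: H_d = H = 4 m (single drainage).
U ≤ 60%: T_v = (π/4)·U² = (π/4)×0.33² = 0.08553.
t = T_v·H_d²/c_v = 0.08553×4²/3.7 = 0.3699 years.

t ≈ 0.37 years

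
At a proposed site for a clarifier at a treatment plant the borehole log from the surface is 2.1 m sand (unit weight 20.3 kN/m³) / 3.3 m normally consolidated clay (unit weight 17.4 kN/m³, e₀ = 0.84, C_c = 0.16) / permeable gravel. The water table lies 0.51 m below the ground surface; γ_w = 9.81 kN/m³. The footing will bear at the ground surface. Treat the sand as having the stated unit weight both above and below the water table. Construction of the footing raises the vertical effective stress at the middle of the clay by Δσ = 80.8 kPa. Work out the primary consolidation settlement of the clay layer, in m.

Mid-depth of clay below the ground surface: z = 2.1 + 3.3/2 = 3.75 m.
Total vertical stress at mid-clay: σ_v = 20.3×2.1 + 17.4×1.65 = 71.34 kPa.
Pore pressure: u = 9.81×(3.75 − 0.51) = 31.784 kPa.
Initial effective stress: σ'_0 = σ_v − u = 71.34 − 31.784 = 39.556 kPa.
Final effective stress: σ'_f = σ'_0 + Δσ = 39.556 + 80.8 = 120.36 kPa.
Normally consolidated clay, so the full stress increment lies on the virgin compression line:
S_c = C_c·H/(1+e₀)·log₁₀(σ'_f/σ'_0) = 0.16×3.3/(1+0.84)×log₁₀(120.36/39.556)
    = 0.28696 × 0.48327 = 0.1387 m

S_c ≈ 0.139 m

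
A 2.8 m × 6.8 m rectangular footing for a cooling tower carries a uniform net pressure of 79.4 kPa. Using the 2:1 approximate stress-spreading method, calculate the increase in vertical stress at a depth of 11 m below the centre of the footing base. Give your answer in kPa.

Δσ_z ≈ 6.15 kPa

By the 2:1 method the load spreads at 1 horizontal : 2 vertical, so at depth z the loaded area has grown by z in each plan dimension:
Δσ = qBL/((B+z)(L+z)) = 79.4×2.8×6.8/((2.8+11)(6.8+11)) = 6.1544 kPa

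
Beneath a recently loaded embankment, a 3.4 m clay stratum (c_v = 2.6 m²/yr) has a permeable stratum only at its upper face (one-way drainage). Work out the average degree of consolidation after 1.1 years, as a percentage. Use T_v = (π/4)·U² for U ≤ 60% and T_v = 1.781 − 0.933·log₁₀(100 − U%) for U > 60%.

U ≈ 56.1 %

Drainage path length: H_d = H = 3.4 m (single drainage).
T_v = c_v·t/H_d² = 2.6×1.1/3.4² = 0.2474.
T_v = 0.2474 corresponds to the U ≤ 60% branch:
U = √(4T_v/π) = 0.5612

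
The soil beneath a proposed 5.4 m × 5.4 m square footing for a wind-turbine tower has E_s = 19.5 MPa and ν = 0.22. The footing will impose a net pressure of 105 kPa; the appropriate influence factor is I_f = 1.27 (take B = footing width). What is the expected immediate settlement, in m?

S_e ≈ 0.0351 m

Immediate (elastic) settlement: S_e = q·B·(1−ν²)/E_s · I_f.
E_s = 19.5 MPa = 19500 kPa.
S_e = 105 × 5.4 × (1 − 0.22²) / 19500 × 1.27
    = 105 × 5.4 × 0.9516 / 19500 × 1.27
    = 0.03514 m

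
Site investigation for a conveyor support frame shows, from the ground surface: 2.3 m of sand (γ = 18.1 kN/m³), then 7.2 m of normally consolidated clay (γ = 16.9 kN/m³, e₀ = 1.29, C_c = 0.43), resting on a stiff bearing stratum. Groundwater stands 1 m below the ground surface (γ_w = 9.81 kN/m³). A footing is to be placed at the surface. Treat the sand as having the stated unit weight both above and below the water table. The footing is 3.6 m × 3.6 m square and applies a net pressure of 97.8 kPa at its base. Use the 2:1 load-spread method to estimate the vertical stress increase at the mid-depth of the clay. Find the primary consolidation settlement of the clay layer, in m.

Mid-depth of clay below the ground surface: z = 2.3 + 7.2/2 = 5.9 m.
Total vertical stress at mid-clay: σ_v = 18.1×2.3 + 16.9×3.6 = 102.47 kPa.
Pore pressure: u = 9.81×(5.9 − 1) = 48.069 kPa.
Initial effective stress: σ'_0 = σ_v − u = 102.47 − 48.069 = 54.401 kPa.
Stress increase at mid-clay by the 2:1 spreading method:
Δσ = qBL/((B+z)(L+z)) = 97.8×3.6×3.6/((3.6+5.9)(3.6+5.9)) = 14.044 kPa
Final effective stress: σ'_f = σ'_0 + Δσ = 54.401 + 14.044 = 68.445 kPa.
Normally consolidated clay, so the full stress increment lies on the virgin compression line:
S_c = C_c·H/(1+e₀)·log₁₀(σ'_f/σ'_0) = 0.43×7.2/(1+1.29)×log₁₀(68.445/54.401)
    = 1.352 × 0.099735 = 0.1348 m

S_c ≈ 0.135 m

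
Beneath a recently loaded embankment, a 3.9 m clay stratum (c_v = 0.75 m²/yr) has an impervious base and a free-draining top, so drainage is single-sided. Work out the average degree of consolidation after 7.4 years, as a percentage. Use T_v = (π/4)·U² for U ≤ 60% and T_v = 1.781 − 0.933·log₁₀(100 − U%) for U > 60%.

U ≈ 67.1 %

Drainage path length: H_d = H = 3.9 m (single drainage).
T_v = c_v·t/H_d² = 0.75×7.4/3.9² = 0.36489.
T_v = 0.36489 corresponds to the U > 60% branch:
U = 1 − 10^((1.781 − T_v)/0.933)/100 = 0.6705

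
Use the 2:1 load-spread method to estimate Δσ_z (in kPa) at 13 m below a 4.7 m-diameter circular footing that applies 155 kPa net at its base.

Δσ_z ≈ 10.9 kPa

By the 2:1 method the load spreads at 1 horizontal : 2 vertical, so at depth z the loaded area has grown by z in each plan dimension:
Δσ ≈ qD²/(D+z)² = 155×4.7²/(4.7+13)² = 10.929 kPa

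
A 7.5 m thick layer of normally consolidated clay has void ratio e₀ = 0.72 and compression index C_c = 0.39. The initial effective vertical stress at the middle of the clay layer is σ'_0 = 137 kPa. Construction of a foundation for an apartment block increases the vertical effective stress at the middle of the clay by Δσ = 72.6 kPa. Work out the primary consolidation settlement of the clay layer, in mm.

S_c ≈ 314 mm

Final effective stress: σ'_f = σ'_0 + Δσ = 137 + 72.6 = 209.6 kPa.
Normally consolidated clay, so the full stress increment lies on the virgin compression line:
S_c = C_c·H/(1+e₀)·log₁₀(σ'_f/σ'_0) = 0.39×7.5/(1+0.72)×log₁₀(209.6/137)
    = 1.7006 × 0.18467 = 0.314 m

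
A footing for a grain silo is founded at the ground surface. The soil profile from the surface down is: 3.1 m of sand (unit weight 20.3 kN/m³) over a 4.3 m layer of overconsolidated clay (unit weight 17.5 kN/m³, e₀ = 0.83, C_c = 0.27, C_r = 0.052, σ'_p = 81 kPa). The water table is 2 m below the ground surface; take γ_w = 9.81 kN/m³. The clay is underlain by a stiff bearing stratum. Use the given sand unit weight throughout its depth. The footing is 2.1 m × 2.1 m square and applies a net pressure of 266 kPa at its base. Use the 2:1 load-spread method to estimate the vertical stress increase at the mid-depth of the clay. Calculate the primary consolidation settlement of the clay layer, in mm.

S_c ≈ 39 mm

Mid-depth of clay below the ground surface: z = 3.1 + 4.3/2 = 5.25 m.
Total vertical stress at mid-clay: σ_v = 20.3×3.1 + 17.5×2.15 = 100.56 kPa.
Pore pressure: u = 9.81×(5.25 − 2) = 31.883 kPa.
Initial effective stress: σ'_0 = σ_v − u = 100.56 − 31.883 = 68.677 kPa.
Stress increase at mid-clay by the 2:1 spreading method:
Δσ = qBL/((B+z)(L+z)) = 266×2.1×2.1/((2.1+5.25)(2.1+5.25)) = 21.714 kPa
Final effective stress: σ'_f = 68.677 + 21.714 = 90.391 kPa.
σ'_f = 90.391 > σ'_p = 81 kPa, so the stress path crosses the preconsolidation pressure — recompression up to σ'_p, then virgin compression beyond:
S_c = H/(1+e₀)·[C_r·log₁₀(σ'_p/σ'_0) + C_c·log₁₀(σ'_f/σ'_p)]
    = 4.3/1.83 × [0.052×log₁₀(81/68.677) + 0.27×log₁₀(90.391/81)]
    = 2.3497 × [0.003727 + 0.012863] = 0.03898 m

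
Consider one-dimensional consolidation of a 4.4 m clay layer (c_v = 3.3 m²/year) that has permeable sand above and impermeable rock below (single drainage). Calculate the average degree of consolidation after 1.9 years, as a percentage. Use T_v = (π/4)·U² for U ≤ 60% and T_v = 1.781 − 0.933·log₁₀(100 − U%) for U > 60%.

U ≈ 63.5 %

Drainage path length: H_d = H = 4.4 m (single drainage).
T_v = c_v·t/H_d² = 3.3×1.9/4.4² = 0.32386.
T_v = 0.32386 corresponds to the U > 60% branch:
U = 1 − 10^((1.781 − T_v)/0.933)/100 = 0.6354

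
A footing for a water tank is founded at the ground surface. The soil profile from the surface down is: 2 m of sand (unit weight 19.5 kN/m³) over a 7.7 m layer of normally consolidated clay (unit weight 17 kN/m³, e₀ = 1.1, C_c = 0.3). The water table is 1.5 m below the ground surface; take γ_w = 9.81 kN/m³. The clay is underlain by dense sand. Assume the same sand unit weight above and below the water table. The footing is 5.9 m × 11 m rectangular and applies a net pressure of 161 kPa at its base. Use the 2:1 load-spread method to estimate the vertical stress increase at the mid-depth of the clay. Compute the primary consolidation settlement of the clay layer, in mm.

Mid-depth of clay below the ground surface: z = 2 + 7.7/2 = 5.85 m.
Total vertical stress at mid-clay: σ_v = 19.5×2 + 17×3.85 = 104.45 kPa.
Pore pressure: u = 9.81×(5.85 − 1.5) = 42.673 kPa.
Initial effective stress: σ'_0 = σ_v − u = 104.45 − 42.673 = 61.777 kPa.
Stress increase at mid-clay by the 2:1 spreading method:
Δσ = qBL/((B+z)(L+z)) = 161×5.9×11/((5.9+5.85)(11+5.85)) = 52.776 kPa
Final effective stress: σ'_f = σ'_0 + Δσ = 61.777 + 52.776 = 114.55 kPa.
Normally consolidated clay, so the full stress increment lies on the virgin compression line:
S_c = C_c·H/(1+e₀)·log₁₀(σ'_f/σ'_0) = 0.3×7.7/(1+1.1)×log₁₀(114.55/61.777)
    = 1.1 × 0.26817 = 0.295 m

S_c ≈ 295 mm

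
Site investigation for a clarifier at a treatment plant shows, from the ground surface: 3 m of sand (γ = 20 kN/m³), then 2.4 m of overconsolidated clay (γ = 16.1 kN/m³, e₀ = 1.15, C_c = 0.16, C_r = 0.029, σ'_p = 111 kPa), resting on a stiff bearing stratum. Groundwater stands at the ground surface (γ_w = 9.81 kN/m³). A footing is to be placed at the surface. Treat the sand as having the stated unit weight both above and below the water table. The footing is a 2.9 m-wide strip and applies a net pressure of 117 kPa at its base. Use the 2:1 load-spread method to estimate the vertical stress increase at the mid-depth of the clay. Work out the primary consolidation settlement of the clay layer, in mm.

Mid-depth of clay below the ground surface: z = 3 + 2.4/2 = 4.2 m.
Total vertical stress at mid-clay: σ_v = 20×3 + 16.1×1.2 = 79.32 kPa.
Pore pressure: u = 9.81×(4.2 − 0) = 41.202 kPa.
Initial effective stress: σ'_0 = σ_v − u = 79.32 − 41.202 = 38.118 kPa.
Stress increase at mid-clay by the 2:1 spreading method:
Δσ = qB/(B+z) = 117×2.9/(2.9+4.2) = 47.789 kPa
Final effective stress: σ'_f = 38.118 + 47.789 = 85.907 kPa.
σ'_f = 85.907 ≤ σ'_p = 111 kPa, so the clay remains overconsolidated and only the recompression index applies:
S_c = C_r·H/(1+e₀)·log₁₀(σ'_f/σ'_0) = 0.029×2.4/2.15×log₁₀(85.907/38.118)
    = 0.032373 × 0.3529 = 0.01142 m

S_c ≈ 11.4 mm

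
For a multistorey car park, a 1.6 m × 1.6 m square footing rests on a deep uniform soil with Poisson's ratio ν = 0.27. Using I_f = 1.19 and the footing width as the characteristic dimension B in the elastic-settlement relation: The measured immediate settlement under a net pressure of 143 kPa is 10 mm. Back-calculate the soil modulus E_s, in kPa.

E_s ≈ 25200 kPa

S_e = q·B·(1−ν²)/E_s · I_f  ⇒  E_s = q·B·(1−ν²)·I_f / S_e.
E_s = 143 × 1.6 × 0.9271 × 1.19 / 0.01 = 25240 kPa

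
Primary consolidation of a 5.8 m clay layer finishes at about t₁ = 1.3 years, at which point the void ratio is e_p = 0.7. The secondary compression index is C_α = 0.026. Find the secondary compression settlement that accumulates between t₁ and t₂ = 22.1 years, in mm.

S_s ≈ 109 mm

Secondary compression: S_s = C_α·H/(1+e_p)·log₁₀(t₂/t₁)
S_s = 0.026×5.8/(1+0.7)×log₁₀(22.1/1.3)
    = 0.08871 × 1.23 = 0.1091 m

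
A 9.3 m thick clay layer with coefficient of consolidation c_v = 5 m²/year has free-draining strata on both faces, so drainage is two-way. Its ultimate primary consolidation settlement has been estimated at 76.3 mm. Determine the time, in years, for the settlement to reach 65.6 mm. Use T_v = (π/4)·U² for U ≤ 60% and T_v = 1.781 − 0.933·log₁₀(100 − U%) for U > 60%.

Drainage path length: H_d = H/2 = 4.65 m (double drainage).
U = S(t)/S_ult = 65.6/76.3 = 0.8598.
U > 60%: T_v = 1.781 − 0.933·log₁₀(100 − 85.976) = 0.71098.
t = T_v·H_d²/c_v = 0.71098×4.65²/5 = 3.075 years.

t ≈ 3.07 years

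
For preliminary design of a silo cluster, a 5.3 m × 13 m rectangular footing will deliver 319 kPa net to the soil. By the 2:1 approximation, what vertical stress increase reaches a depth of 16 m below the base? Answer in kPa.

By the 2:1 method the load spreads at 1 horizontal : 2 vertical, so at depth z the loaded area has grown by z in each plan dimension:
Δσ = qBL/((B+z)(L+z)) = 319×5.3×13/((5.3+16)(13+16)) = 35.582 kPa

Δσ_z ≈ 35.6 kPa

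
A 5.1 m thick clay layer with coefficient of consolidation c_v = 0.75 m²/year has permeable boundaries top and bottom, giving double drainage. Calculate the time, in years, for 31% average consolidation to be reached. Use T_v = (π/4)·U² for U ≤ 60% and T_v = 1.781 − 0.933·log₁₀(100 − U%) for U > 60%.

Drainage path length: H_d = H/2 = 2.55 m (double drainage).
U ≤ 60%: T_v = (π/4)·U² = (π/4)×0.31² = 0.075477.
t = T_v·H_d²/c_v = 0.075477×2.55²/0.75 = 0.6544 years.

t ≈ 0.654 years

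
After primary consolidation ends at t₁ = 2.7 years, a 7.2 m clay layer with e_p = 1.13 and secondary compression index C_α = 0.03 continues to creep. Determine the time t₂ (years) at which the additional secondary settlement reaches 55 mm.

S_s = C_α·H/(1+e_p)·log₁₀(t₂/t₁) ⇒ log₁₀(t₂/t₁) = S_s·(1+e_p)/(C_α·H).
log₁₀(t₂/t₁) = 0.055 × (1+1.13) / (0.03×7.2) = 0.5424
t₂ = t₁ × 10^0.5424 = 2.7 × 3.486 = 9.413 years

t₂ ≈ 9.41 years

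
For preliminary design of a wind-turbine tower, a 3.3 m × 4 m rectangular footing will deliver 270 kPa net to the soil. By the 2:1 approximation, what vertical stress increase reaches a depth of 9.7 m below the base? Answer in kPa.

Δσ_z ≈ 20 kPa

By the 2:1 method the load spreads at 1 horizontal : 2 vertical, so at depth z the loaded area has grown by z in each plan dimension:
Δσ = qBL/((B+z)(L+z)) = 270×3.3×4/((3.3+9.7)(4+9.7)) = 20.011 kPa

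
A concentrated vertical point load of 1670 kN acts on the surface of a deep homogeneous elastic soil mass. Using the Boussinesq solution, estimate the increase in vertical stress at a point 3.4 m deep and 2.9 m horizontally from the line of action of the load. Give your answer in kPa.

Boussinesq vertical stress below a point load on an elastic half-space:
Δσ_z = 3P/(2πz²) · [1 + (r/z)²]^(−5/2)
r/z = 2.9/3.4 = 0.85294; [1+(r/z)²]^(−5/2) = 0.25495.
Δσ_z = 3×1670/(2π×3.4²) × 0.25495 = 68.976 × 0.25495 = 17.59 kPa

Δσ_z ≈ 17.6 kPa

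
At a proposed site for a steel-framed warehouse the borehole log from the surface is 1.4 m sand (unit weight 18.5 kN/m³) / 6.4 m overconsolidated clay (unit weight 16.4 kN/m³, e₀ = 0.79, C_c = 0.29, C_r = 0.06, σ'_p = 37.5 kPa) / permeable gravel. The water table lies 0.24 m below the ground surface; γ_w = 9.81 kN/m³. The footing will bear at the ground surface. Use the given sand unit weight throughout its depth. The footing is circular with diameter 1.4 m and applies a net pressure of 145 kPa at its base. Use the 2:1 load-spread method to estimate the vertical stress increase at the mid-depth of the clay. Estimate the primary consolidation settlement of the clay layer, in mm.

Mid-depth of clay below the ground surface: z = 1.4 + 6.4/2 = 4.6 m.
Total vertical stress at mid-clay: σ_v = 18.5×1.4 + 16.4×3.2 = 78.38 kPa.
Pore pressure: u = 9.81×(4.6 − 0.24) = 42.772 kPa.
Initial effective stress: σ'_0 = σ_v − u = 78.38 − 42.772 = 35.608 kPa.
Stress increase at mid-clay by the 2:1 spreading method:
Δσ ≈ qD²/(D+z)² = 145×1.4²/(1.4+4.6)² = 7.8944 kPa
Final effective stress: σ'_f = 35.608 + 7.8944 = 43.502 kPa.
σ'_f = 43.502 > σ'_p = 37.5 kPa, so the stress path crosses the preconsolidation pressure — recompression up to σ'_p, then virgin compression beyond:
S_c = H/(1+e₀)·[C_r·log₁₀(σ'_p/σ'_0) + C_c·log₁₀(σ'_f/σ'_p)]
    = 6.4/1.79 × [0.06×log₁₀(37.5/35.608) + 0.29×log₁₀(43.502/37.5)]
    = 3.5754 × [0.001349 + 0.018699] = 0.07168 m

S_c ≈ 71.7 mm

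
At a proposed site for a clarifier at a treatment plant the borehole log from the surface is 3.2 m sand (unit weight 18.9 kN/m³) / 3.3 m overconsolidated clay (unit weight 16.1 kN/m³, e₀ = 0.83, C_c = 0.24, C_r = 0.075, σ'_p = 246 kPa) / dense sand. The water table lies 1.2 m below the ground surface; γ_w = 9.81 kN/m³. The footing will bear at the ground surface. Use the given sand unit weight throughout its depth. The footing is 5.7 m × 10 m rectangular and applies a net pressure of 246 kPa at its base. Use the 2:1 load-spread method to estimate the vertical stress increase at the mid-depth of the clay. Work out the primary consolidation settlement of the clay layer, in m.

Mid-depth of clay below the ground surface: z = 3.2 + 3.3/2 = 4.85 m.
Total vertical stress at mid-clay: σ_v = 18.9×3.2 + 16.1×1.65 = 87.045 kPa.
Pore pressure: u = 9.81×(4.85 − 1.2) = 35.806 kPa.
Initial effective stress: σ'_0 = σ_v − u = 87.045 − 35.806 = 51.239 kPa.
Stress increase at mid-clay by the 2:1 spreading method:
Δσ = qBL/((B+z)(L+z)) = 246×5.7×10/((5.7+4.85)(10+4.85)) = 89.502 kPa
Final effective stress: σ'_f = 51.239 + 89.502 = 140.74 kPa.
σ'_f = 140.74 ≤ σ'_p = 246 kPa, so the clay remains overconsolidated and only the recompression index applies:
S_c = C_r·H/(1+e₀)·log₁₀(σ'_f/σ'_0) = 0.075×3.3/1.83×log₁₀(140.74/51.239)
    = 0.13525 × 0.43882 = 0.05935 m

S_c ≈ 0.0593 m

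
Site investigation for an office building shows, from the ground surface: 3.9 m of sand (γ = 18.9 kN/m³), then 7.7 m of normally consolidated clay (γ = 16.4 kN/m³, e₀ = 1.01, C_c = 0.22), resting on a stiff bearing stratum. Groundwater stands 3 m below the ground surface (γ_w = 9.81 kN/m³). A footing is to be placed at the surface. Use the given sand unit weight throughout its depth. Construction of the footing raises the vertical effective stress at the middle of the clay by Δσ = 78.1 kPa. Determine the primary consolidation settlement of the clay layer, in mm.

Mid-depth of clay below the ground surface: z = 3.9 + 7.7/2 = 7.75 m.
Total vertical stress at mid-clay: σ_v = 18.9×3.9 + 16.4×3.85 = 136.85 kPa.
Pore pressure: u = 9.81×(7.75 − 3) = 46.598 kPa.
Initial effective stress: σ'_0 = σ_v − u = 136.85 − 46.598 = 90.252 kPa.
Final effective stress: σ'_f = σ'_0 + Δσ = 90.252 + 78.1 = 168.35 kPa.
Normally consolidated clay, so the full stress increment lies on the virgin compression line:
S_c = C_c·H/(1+e₀)·log₁₀(σ'_f/σ'_0) = 0.22×7.7/(1+1.01)×log₁₀(168.35/90.252)
    = 0.84279 × 0.27076 = 0.2282 m

S_c ≈ 228 mm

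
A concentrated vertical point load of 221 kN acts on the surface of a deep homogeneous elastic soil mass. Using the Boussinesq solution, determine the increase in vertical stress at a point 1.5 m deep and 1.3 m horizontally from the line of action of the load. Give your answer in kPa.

Boussinesq vertical stress below a point load on an elastic half-space:
Δσ_z = 3P/(2πz²) · [1 + (r/z)²]^(−5/2)
r/z = 1.3/1.5 = 0.86667; [1+(r/z)²]^(−5/2) = 0.24644.
Δσ_z = 3×221/(2π×1.5²) × 0.24644 = 46.898 × 0.24644 = 11.56 kPa

Δσ_z ≈ 11.6 kPa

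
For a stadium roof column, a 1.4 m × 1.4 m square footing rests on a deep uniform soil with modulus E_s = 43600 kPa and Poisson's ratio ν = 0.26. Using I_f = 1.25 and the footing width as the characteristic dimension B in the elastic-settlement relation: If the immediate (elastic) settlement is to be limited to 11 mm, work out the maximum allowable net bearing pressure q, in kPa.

S_e = q·B·(1−ν²)/E_s · I_f  ⇒  q = S_e·E_s / (B·(1−ν²)·I_f).
q = 0.011 × 43600 / (1.4 × 0.9324 × 1.25) = 293.9 kPa

q ≈ 294 kPa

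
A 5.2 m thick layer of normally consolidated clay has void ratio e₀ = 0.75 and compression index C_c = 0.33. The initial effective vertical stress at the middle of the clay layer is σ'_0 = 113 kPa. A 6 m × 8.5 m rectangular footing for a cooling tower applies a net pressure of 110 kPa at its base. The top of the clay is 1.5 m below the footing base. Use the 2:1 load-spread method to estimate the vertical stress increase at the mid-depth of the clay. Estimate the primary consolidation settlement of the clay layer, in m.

Mid-depth of clay below the footing base: z = 1.5 + 5.2/2 = 4.1 m.
Stress increase at mid-clay by the 2:1 spreading method:
Δσ = qBL/((B+z)(L+z)) = 110×6×8.5/((6+4.1)(8.5+4.1)) = 44.083 kPa
Final effective stress: σ'_f = σ'_0 + Δσ = 113 + 44.083 = 157.08 kPa.
Normally consolidated clay, so the full stress increment lies on the virgin compression line:
S_c = C_c·H/(1+e₀)·log₁₀(σ'_f/σ'_0) = 0.33×5.2/(1+0.75)×log₁₀(157.08/113)
    = 0.98057 × 0.14304 = 0.1403 m

S_c ≈ 0.14 m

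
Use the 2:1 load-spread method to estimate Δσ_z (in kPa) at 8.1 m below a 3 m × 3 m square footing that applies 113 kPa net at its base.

Δσ_z ≈ 8.25 kPa

By the 2:1 method the load spreads at 1 horizontal : 2 vertical, so at depth z the loaded area has grown by z in each plan dimension:
Δσ = qBL/((B+z)(L+z)) = 113×3×3/((3+8.1)(3+8.1)) = 8.2542 kPa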